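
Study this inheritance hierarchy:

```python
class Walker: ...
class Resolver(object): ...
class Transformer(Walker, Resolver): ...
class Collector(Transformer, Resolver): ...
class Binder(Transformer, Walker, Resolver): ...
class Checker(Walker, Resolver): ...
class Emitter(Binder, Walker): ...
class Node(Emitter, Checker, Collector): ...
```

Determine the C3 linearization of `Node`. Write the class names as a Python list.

L[Node] = Node + merge(L[Emitter], L[Checker], L[Collector], [Emitter Checker Collector])
  take Emitter:  [Emitter Binder Transformer Walker Resolver object] + [Checker Walker Resolver object] + [Collector Transformer Walker Resolver object] + [Emitter Checker Collector]
  take Binder:  [Binder Transformer Walker Resolver object] + [Checker Walker Resolver object] + [Collector Transformer Walker Resolver object] + [Checker Collector]
  take Checker:  [Transformer Walker Resolver object] + [Checker Walker Resolver object] + [Collector Transformer Walker Resolver object] + [Checker Collector]
  take Collector:  [Transformer Walker Resolver object] + [Walker Resolver object] + [Collector Transformer Walker Resolver object] + [Collector]
  take Transformer:  [Transformer Walker Resolver object] + [Walker Resolver object] + [Transformer Walker Resolver object]
  take Walker:  [Walker Resolver object] + [Walker Resolver object] + [Walker Resolver object]
  take Resolver:  [Resolver object] + [Resolver object] + [Resolver object]
  take object:  [object] + [object] + [object]

[Node, Emitter, Binder, Checker, Collector, Transformer, Walker, Resolver, object]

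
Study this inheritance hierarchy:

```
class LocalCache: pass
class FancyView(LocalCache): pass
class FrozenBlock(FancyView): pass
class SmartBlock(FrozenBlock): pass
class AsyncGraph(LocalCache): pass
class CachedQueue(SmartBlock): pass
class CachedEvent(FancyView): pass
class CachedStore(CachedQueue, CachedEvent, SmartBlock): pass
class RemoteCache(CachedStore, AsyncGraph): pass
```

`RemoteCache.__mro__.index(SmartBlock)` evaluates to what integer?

L[RemoteCache] = RemoteCache + merge(L[CachedStore], L[AsyncGraph], [CachedStore AsyncGraph])
  take CachedStore:  [CachedStore CachedQueue CachedEvent SmartBlock FrozenBlock FancyView LocalCache object] + [AsyncGraph LocalCache object] + [CachedStore AsyncGraph]
  take CachedQueue:  [CachedQueue CachedEvent SmartBlock FrozenBlock FancyView LocalCache object] + [AsyncGraph LocalCache object] + [AsyncGraph]
  take CachedEvent:  [CachedEvent SmartBlock FrozenBlock FancyView LocalCache object] + [AsyncGraph LocalCache object] + [AsyncGraph]
  take SmartBlock:  [SmartBlock FrozenBlock FancyView LocalCache object] + [AsyncGraph LocalCache object] + [AsyncGraph]
  take FrozenBlock:  [FrozenBlock FancyView LocalCache object] + [AsyncGraph LocalCache object] + [AsyncGraph]
  take FancyView:  [FancyView LocalCache object] + [AsyncGraph LocalCache object] + [AsyncGraph]
  take AsyncGraph:  [LocalCache object] + [AsyncGraph LocalCache object] + [AsyncGraph]
  take LocalCache:  [LocalCache object] + [LocalCache object]
  take object:  [object] + [object]
MRO: RemoteCache CachedStore CachedQueue CachedEvent SmartBlock FrozenBlock FancyView AsyncGraph LocalCache object
SmartBlock sits at index 4.

4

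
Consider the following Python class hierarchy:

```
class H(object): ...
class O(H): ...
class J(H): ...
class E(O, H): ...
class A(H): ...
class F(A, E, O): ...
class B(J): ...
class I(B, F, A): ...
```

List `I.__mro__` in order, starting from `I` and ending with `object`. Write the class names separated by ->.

I -> B -> J -> F -> A -> E -> O -> H -> object

L[I] = I + merge(L[B], L[F], L[A], [B F A])
  take B:  [B J H object] + [F A E O H object] + [A H object] + [B F A]
  take J:  [J H object] + [F A E O H object] + [A H object] + [F A]
  take F:  [H object] + [F A E O H object] + [A H object] + [F A]
  take A:  [H object] + [A E O H object] + [A H object] + [A]
  take E:  [H object] + [E O H object] + [H object]
  take O:  [H object] + [O H object] + [H object]
  take H:  [H object] + [H object] + [H object]
  take object:  [object] + [object] + [object]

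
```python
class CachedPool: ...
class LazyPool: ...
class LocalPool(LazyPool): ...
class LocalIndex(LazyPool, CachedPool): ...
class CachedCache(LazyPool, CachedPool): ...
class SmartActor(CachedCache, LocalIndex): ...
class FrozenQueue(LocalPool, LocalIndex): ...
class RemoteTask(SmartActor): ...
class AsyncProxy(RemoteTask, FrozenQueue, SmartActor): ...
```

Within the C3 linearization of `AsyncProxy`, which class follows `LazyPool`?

CachedPool

L[AsyncProxy] = AsyncProxy + merge(L[RemoteTask], L[FrozenQueue], L[SmartActor], [RemoteTask FrozenQueue SmartActor])
  take RemoteTask:  [RemoteTask SmartActor CachedCache LocalIndex LazyPool CachedPool object] + [FrozenQueue LocalPool LocalIndex LazyPool CachedPool object] + [SmartActor CachedCache LocalIndex LazyPool CachedPool object] + [RemoteTask FrozenQueue SmartActor]
  take FrozenQueue:  [SmartActor CachedCache LocalIndex LazyPool CachedPool object] + [FrozenQueue LocalPool LocalIndex LazyPool CachedPool object] + [SmartActor CachedCache LocalIndex LazyPool CachedPool object] + [FrozenQueue SmartActor]
  take SmartActor:  [SmartActor CachedCache LocalIndex LazyPool CachedPool object] + [LocalPool LocalIndex LazyPool CachedPool object] + [SmartActor CachedCache LocalIndex LazyPool CachedPool object] + [SmartActor]
  take CachedCache:  [CachedCache LocalIndex LazyPool CachedPool object] + [LocalPool LocalIndex LazyPool CachedPool object] + [CachedCache LocalIndex LazyPool CachedPool object]
  take LocalPool:  [LocalIndex LazyPool CachedPool object] + [LocalPool LocalIndex LazyPool CachedPool object] + [LocalIndex LazyPool CachedPool object]
  take LocalIndex:  [LocalIndex LazyPool CachedPool object] + [LocalIndex LazyPool CachedPool object] + [LocalIndex LazyPool CachedPool object]
  take LazyPool:  [LazyPool CachedPool object] + [LazyPool CachedPool object] + [LazyPool CachedPool object]
  take CachedPool:  [CachedPool object] + [CachedPool object] + [CachedPool object]
  take object:  [object] + [object] + [object]
MRO: AsyncProxy RemoteTask FrozenQueue SmartActor CachedCache LocalPool LocalIndex LazyPool CachedPool object
LazyPool is at position 7; next is CachedPool.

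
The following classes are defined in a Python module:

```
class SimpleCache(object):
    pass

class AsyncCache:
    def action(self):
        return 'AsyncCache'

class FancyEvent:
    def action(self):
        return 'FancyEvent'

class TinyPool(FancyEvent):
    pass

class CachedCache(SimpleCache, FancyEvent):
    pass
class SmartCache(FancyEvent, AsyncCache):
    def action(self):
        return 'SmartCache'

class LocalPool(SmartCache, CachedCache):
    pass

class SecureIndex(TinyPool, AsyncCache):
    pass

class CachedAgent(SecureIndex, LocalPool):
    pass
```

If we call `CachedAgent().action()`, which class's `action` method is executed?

L[CachedAgent] = CachedAgent + merge(L[SecureIndex], L[LocalPool], [SecureIndex LocalPool])
  take SecureIndex:  [SecureIndex TinyPool FancyEvent AsyncCache object] + [LocalPool SmartCache CachedCache SimpleCache FancyEvent AsyncCache object] + [SecureIndex LocalPool]
  take TinyPool:  [TinyPool FancyEvent AsyncCache object] + [LocalPool SmartCache CachedCache SimpleCache FancyEvent AsyncCache object] + [LocalPool]
  take LocalPool:  [FancyEvent AsyncCache object] + [LocalPool SmartCache CachedCache SimpleCache FancyEvent AsyncCache object] + [LocalPool]
  take SmartCache:  [FancyEvent AsyncCache object] + [SmartCache CachedCache SimpleCache FancyEvent AsyncCache object]
  take CachedCache:  [FancyEvent AsyncCache object] + [CachedCache SimpleCache FancyEvent AsyncCache object]
  take SimpleCache:  [FancyEvent AsyncCache object] + [SimpleCache FancyEvent AsyncCache object]
  take FancyEvent:  [FancyEvent AsyncCache object] + [FancyEvent AsyncCache object]
  take AsyncCache:  [AsyncCache object] + [AsyncCache object]
  take object:  [object] + [object]
MRO: CachedAgent SecureIndex TinyPool LocalPool SmartCache CachedCache SimpleCache FancyEvent AsyncCache object
action is defined in: AsyncCache, FancyEvent, SmartCache. First along the MRO is SmartCache.

SmartCache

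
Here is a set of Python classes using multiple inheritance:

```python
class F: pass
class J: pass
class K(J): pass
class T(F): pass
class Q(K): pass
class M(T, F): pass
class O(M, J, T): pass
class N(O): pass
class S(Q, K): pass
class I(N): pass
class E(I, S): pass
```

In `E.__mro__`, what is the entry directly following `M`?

S

L[E] = E + merge(L[I], L[S], [I S])
  take I:  [I N O M J T F object] + [S Q K J object] + [I S]
  take N:  [N O M J T F object] + [S Q K J object] + [S]
  take O:  [O M J T F object] + [S Q K J object] + [S]
  take M:  [M J T F object] + [S Q K J object] + [S]
  take S:  [J T F object] + [S Q K J object] + [S]
  take Q:  [J T F object] + [Q K J object]
  take K:  [J T F object] + [K J object]
  take J:  [J T F object] + [J object]
  take T:  [T F object] + [object]
  take F:  [F object] + [object]
  take object:  [object] + [object]
MRO: E I N O M S Q K J T F object
M is at position 4; next is S.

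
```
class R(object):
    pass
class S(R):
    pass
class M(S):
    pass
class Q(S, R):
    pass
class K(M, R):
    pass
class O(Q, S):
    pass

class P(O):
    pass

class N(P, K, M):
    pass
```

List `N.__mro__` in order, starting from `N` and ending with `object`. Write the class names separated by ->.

N -> P -> O -> Q -> K -> M -> S -> R -> object

L[N] = N + merge(L[P], L[K], L[M], [P K M])
  take P:  [P O Q S R object] + [K M S R object] + [M S R object] + [P K M]
  take O:  [O Q S R object] + [K M S R object] + [M S R object] + [K M]
  take Q:  [Q S R object] + [K M S R object] + [M S R object] + [K M]
  take K:  [S R object] + [K M S R object] + [M S R object] + [K M]
  take M:  [S R object] + [M S R object] + [M S R object] + [M]
  take S:  [S R object] + [S R object] + [S R object]
  take R:  [R object] + [R object] + [R object]
  take object:  [object] + [object] + [object]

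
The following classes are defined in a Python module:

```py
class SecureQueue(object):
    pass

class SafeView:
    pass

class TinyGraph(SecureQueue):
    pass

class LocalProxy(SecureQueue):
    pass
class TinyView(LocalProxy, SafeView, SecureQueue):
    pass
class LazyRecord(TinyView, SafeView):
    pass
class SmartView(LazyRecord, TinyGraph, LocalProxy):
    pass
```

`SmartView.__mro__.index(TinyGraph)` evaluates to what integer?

L[SmartView] = SmartView + merge(L[LazyRecord], L[TinyGraph], L[LocalProxy], [LazyRecord TinyGraph LocalProxy])
  take LazyRecord:  [LazyRecord TinyView LocalProxy SafeView SecureQueue object] + [TinyGraph SecureQueue object] + [LocalProxy SecureQueue object] + [LazyRecord TinyGraph LocalProxy]
  take TinyView:  [TinyView LocalProxy SafeView SecureQueue object] + [TinyGraph SecureQueue object] + [LocalProxy SecureQueue object] + [TinyGraph LocalProxy]
  take TinyGraph:  [LocalProxy SafeView SecureQueue object] + [TinyGraph SecureQueue object] + [LocalProxy SecureQueue object] + [TinyGraph LocalProxy]
  take LocalProxy:  [LocalProxy SafeView SecureQueue object] + [SecureQueue object] + [LocalProxy SecureQueue object] + [LocalProxy]
  take SafeView:  [SafeView SecureQueue object] + [SecureQueue object] + [SecureQueue object]
  take SecureQueue:  [SecureQueue object] + [SecureQueue object] + [SecureQueue object]
  take object:  [object] + [object] + [object]
MRO: SmartView LazyRecord TinyView TinyGraph LocalProxy SafeView SecureQueue object
TinyGraph sits at index 3.

3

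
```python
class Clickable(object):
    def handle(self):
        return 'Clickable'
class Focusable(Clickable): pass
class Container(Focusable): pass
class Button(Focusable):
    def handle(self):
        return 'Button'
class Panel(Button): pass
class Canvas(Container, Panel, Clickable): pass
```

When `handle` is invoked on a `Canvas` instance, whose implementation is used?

L[Canvas] = Canvas + merge(L[Container], L[Panel], L[Clickable], [Container Panel Clickable])
  take Container:  [Container Focusable Clickable object] + [Panel Button Focusable Clickable object] + [Clickable object] + [Container Panel Clickable]
  take Panel:  [Focusable Clickable object] + [Panel Button Focusable Clickable object] + [Clickable object] + [Panel Clickable]
  take Button:  [Focusable Clickable object] + [Button Focusable Clickable object] + [Clickable object] + [Clickable]
  take Focusable:  [Focusable Clickable object] + [Focusable Clickable object] + [Clickable object] + [Clickable]
  take Clickable:  [Clickable object] + [Clickable object] + [Clickable object] + [Clickable]
  take object:  [object] + [object] + [object]
MRO: Canvas Container Panel Button Focusable Clickable object
handle is defined in: Button, Clickable. First along the MRO is Button.

Button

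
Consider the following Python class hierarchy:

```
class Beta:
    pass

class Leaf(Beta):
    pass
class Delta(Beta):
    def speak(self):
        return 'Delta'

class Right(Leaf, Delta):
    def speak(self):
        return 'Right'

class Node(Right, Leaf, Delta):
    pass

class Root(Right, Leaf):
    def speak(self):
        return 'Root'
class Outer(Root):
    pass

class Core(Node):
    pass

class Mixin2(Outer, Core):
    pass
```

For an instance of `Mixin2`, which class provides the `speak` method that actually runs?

Root

L[Mixin2] = Mixin2 + merge(L[Outer], L[Core], [Outer Core])
  take Outer:  [Outer Root Right Leaf Delta Beta object] + [Core Node Right Leaf Delta Beta object] + [Outer Core]
  take Root:  [Root Right Leaf Delta Beta object] + [Core Node Right Leaf Delta Beta object] + [Core]
  take Core:  [Right Leaf Delta Beta object] + [Core Node Right Leaf Delta Beta object] + [Core]
  take Node:  [Right Leaf Delta Beta object] + [Node Right Leaf Delta Beta object]
  take Right:  [Right Leaf Delta Beta object] + [Right Leaf Delta Beta object]
  take Leaf:  [Leaf Delta Beta object] + [Leaf Delta Beta object]
  take Delta:  [Delta Beta object] + [Delta Beta object]
  take Beta:  [Beta object] + [Beta object]
  take object:  [object] + [object]
MRO: Mixin2 Outer Root Core Node Right Leaf Delta Beta object
speak is defined in: Delta, Right, Root. First along the MRO is Root.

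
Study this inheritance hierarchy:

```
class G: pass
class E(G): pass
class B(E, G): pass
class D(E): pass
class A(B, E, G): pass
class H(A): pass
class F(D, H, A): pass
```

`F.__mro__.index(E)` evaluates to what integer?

L[F] = F + merge(L[D], L[H], L[A], [D H A])
  take D:  [D E G object] + [H A B E G object] + [A B E G object] + [D H A]
  take H:  [E G object] + [H A B E G object] + [A B E G object] + [H A]
  take A:  [E G object] + [A B E G object] + [A B E G object] + [A]
  take B:  [E G object] + [B E G object] + [B E G object]
  take E:  [E G object] + [E G object] + [E G object]
  take G:  [G object] + [G object] + [G object]
  take object:  [object] + [object] + [object]
MRO: F D H A B E G object
E sits at index 5.

5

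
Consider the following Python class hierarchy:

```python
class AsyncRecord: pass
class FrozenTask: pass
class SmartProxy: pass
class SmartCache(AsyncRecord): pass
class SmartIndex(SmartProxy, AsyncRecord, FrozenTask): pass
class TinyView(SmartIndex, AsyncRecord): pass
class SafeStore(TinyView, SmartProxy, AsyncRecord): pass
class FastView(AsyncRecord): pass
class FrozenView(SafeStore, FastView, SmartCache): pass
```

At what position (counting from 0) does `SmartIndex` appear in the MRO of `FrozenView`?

L[FrozenView] = FrozenView + merge(L[SafeStore], L[FastView], L[SmartCache], [SafeStore FastView SmartCache])
  take SafeStore:  [SafeStore TinyView SmartIndex SmartProxy AsyncRecord FrozenTask object] + [FastView AsyncRecord object] + [SmartCache AsyncRecord object] + [SafeStore FastView SmartCache]
  take TinyView:  [TinyView SmartIndex SmartProxy AsyncRecord FrozenTask object] + [FastView AsyncRecord object] + [SmartCache AsyncRecord object] + [FastView SmartCache]
  take SmartIndex:  [SmartIndex SmartProxy AsyncRecord FrozenTask object] + [FastView AsyncRecord object] + [SmartCache AsyncRecord object] + [FastView SmartCache]
  take SmartProxy:  [SmartProxy AsyncRecord FrozenTask object] + [FastView AsyncRecord object] + [SmartCache AsyncRecord object] + [FastView SmartCache]
  take FastView:  [AsyncRecord FrozenTask object] + [FastView AsyncRecord object] + [SmartCache AsyncRecord object] + [FastView SmartCache]
  take SmartCache:  [AsyncRecord FrozenTask object] + [AsyncRecord object] + [SmartCache AsyncRecord object] + [SmartCache]
  take AsyncRecord:  [AsyncRecord FrozenTask object] + [AsyncRecord object] + [AsyncRecord object]
  take FrozenTask:  [FrozenTask object] + [object] + [object]
  take object:  [object] + [object] + [object]
MRO: FrozenView SafeStore TinyView SmartIndex SmartProxy FastView SmartCache AsyncRecord FrozenTask object
SmartIndex sits at index 3.

3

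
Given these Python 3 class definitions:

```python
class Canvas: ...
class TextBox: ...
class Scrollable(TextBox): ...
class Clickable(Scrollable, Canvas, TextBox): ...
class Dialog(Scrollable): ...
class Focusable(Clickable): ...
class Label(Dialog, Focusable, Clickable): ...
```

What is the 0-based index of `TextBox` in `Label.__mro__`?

L[Label] = Label + merge(L[Dialog], L[Focusable], L[Clickable], [Dialog Focusable Clickable])
  take Dialog:  [Dialog Scrollable TextBox object] + [Focusable Clickable Scrollable Canvas TextBox object] + [Clickable Scrollable Canvas TextBox object] + [Dialog Focusable Clickable]
  take Focusable:  [Scrollable TextBox object] + [Focusable Clickable Scrollable Canvas TextBox object] + [Clickable Scrollable Canvas TextBox object] + [Focusable Clickable]
  take Clickable:  [Scrollable TextBox object] + [Clickable Scrollable Canvas TextBox object] + [Clickable Scrollable Canvas TextBox object] + [Clickable]
  take Scrollable:  [Scrollable TextBox object] + [Scrollable Canvas TextBox object] + [Scrollable Canvas TextBox object]
  take Canvas:  [TextBox object] + [Canvas TextBox object] + [Canvas TextBox object]
  take TextBox:  [TextBox object] + [TextBox object] + [TextBox object]
  take object:  [object] + [object] + [object]
MRO: Label Dialog Focusable Clickable Scrollable Canvas TextBox object
TextBox sits at index 6.

6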